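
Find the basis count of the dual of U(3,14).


The dual of U(r,n) is U(n-r, n) = U(11,14).
Bases of U(11,14) are all (11)-element subsets.
|B(M*)| = C(14,11) = 14! / (11! * 3!) = 364.

364


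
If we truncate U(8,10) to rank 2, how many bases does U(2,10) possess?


Truncating U(8,10) to rank 2 gives U(2,10).
Bases of U(2,10) are all 2-element subsets of 10 elements.
Number of bases = (10 choose 2) = 45.

45


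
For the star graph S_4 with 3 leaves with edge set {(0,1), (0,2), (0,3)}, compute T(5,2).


A star on 4 vertices is a tree with 3 edges.
T(x,y) = x^(3) for any tree.
T(5,2) = 5^3 = 125.

125


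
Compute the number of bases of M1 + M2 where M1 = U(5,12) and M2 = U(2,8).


Bases of a direct sum M1 + M2: |B| = |B(M1)| * |B(M2)|.
|B(U(5,12))| = C(12,5) = 792.
|B(U(2,8))| = C(8,2) = 28.
Total bases = 792 * 28 = 22176.

22176


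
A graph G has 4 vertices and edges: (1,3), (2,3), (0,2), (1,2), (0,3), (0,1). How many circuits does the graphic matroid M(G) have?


A circuit in a graphic matroid = edge set of a simple cycle.
G has 4 vertices and 6 edges.
Enumerating all minimal edge subsets forming cycles...
Total circuits found: 7.

7


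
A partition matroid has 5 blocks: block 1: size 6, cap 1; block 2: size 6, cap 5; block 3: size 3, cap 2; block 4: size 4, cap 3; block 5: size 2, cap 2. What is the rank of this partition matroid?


Rank of a partition matroid = sum of min(|Si|, ci) for each block.
= min(6,1) + min(6,5) + min(3,2) + min(4,3) + min(2,2)
= 1 + 5 + 2 + 3 + 2
= 13.

13


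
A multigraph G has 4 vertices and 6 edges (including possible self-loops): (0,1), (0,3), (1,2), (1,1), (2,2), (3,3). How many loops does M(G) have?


In a graphic matroid, a loop is a self-loop edge (u,u) with rank 0.
Examining all 6 edges for self-loops...
Self-loops found: (1,1), (2,2), (3,3)
Number of loops = 3.

3


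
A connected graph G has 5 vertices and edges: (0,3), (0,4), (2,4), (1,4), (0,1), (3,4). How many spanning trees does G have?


By Kirchhoff's matrix tree theorem, the number of spanning trees equals
the determinant of any cofactor of the Laplacian matrix L.
G has 5 vertices and 6 edges.
Computing the (4 x 4) cofactor determinant gives 8.

8


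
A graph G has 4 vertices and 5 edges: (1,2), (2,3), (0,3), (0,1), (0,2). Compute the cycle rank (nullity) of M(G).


Cycle rank (nullity) = |E| - r(M) = |E| - (|V| - c).
|E| = 5, |V| = 4, c = 1.
Nullity = 5 - (4 - 1) = 5 - 3 = 2.

2


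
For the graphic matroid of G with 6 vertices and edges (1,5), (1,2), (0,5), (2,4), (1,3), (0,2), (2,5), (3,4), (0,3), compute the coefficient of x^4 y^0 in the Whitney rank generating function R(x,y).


R(x,y) = sum over A in 2^E of x^(r(E)-r(A)) * y^(|A|-r(A)).
G has 6 vertices, 9 edges. r(E) = 5.
Enumerate all 2^9 = 512 subsets.
Count subsets with r(E)-r(A)=4 and |A|-r(A)=0: 9.

9


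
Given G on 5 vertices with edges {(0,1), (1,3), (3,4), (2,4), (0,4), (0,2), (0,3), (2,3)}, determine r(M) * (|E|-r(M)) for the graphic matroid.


r(M) = |V| - c = 5 - 1 = 4.
nullity = |E| - r(M) = 8 - 4 = 4.
Product = 4 * 4 = 16.

16


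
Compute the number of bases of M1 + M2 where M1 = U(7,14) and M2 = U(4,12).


Bases of a direct sum M1 + M2: |B| = |B(M1)| * |B(M2)|.
|B(U(7,14))| = C(14,7) = 3432.
|B(U(4,12))| = C(12,4) = 495.
Total bases = 3432 * 495 = 1698840.

1698840


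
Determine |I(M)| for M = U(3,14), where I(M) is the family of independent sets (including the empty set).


Independent sets of U(3,14) are all subsets of size <= 3.
Count = C(14,0) + C(14,1) + C(14,2) + C(14,3)
     = 1 + 14 + 91 + 364
     = 470.

470


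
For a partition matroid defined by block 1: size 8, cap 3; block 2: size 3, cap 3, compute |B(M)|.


A basis picks exactly ci elements from block i.
Number of bases = product of C(|Si|, ci).
= C(8,3) * C(3,3)
= 56 * 1
= 56.

56


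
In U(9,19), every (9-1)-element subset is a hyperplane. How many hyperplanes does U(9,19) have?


Hyperplanes of U(9,19) are flats of rank 8.
In a uniform matroid, these are exactly the (8)-element subsets.
Count = C(19,8) = 75582.

75582


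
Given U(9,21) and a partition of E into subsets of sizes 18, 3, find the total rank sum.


r(Ai) = min(|Ai|, 9) for each part.
Sum = min(18,9) + min(3,9)
    = 9 + 3
    = 12.

12


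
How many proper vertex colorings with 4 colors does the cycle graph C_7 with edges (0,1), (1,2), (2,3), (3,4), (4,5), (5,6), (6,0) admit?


P(C_7, k) = (k-1)^7 + (-1)^7*(k-1).
P(4) = (3)^7 - 3
= 2187 - 3 = 2184.

2184


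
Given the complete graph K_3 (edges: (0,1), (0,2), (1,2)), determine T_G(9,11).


T(K_3; x,y) = x^2 + x + y.
T(9,11) = 81 + 9 + 11 = 101.

101


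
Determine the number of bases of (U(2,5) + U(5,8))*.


(M1+M2)* = M1* + M2*.
M1* = U(3,5), bases: C(5,3) = 10.
M2* = U(3,8), bases: C(8,3) = 56.
|B(M*)| = 10 * 56 = 560.

560


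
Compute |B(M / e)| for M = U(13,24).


Contracting e from U(13,24) gives U(12,23).
Bases of U(12,23) = (23 choose 12) = 1352078.

1352078


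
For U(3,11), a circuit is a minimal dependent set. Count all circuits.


In U(3,11), circuits are the (4)-element subsets.
Any set of 4 elements is dependent, and removing any one element gives
an independent set of size 3, so it is a minimal dependent set.
Number of circuits = C(11,4) = 11! / (4! * 7!) = 330.

330


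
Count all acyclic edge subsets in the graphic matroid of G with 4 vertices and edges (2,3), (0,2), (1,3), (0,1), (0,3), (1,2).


An independent set in a graphic matroid is an acyclic edge subset.
G has 4 vertices and 6 edges.
Enumerate all 2^6 = 64 subsets, checking for acyclicity.
Total independent sets = 38.

38


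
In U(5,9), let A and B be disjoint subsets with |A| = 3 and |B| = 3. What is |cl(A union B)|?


|A union B| = 3 + 3 = 6 (disjoint).
In U(5,9), cl(S) = S if |S| < 5, else cl(S) = E.
Since 6 >= 5, cl(A union B) = E.
|cl(A union B)| = 9.

9


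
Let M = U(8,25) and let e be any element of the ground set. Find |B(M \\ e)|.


Deleting e from U(8,25) gives U(8,24) since n > r.
Bases of U(8,24) = C(24,8) = 24! / (8! * 16!) = 735471.

735471


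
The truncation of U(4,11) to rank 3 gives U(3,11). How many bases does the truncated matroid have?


Truncating U(4,11) to rank 3 gives U(3,11).
Bases of U(3,11) are all 3-element subsets of 11 elements.
Number of bases = C(11,3) = 11! / (3! * 8!) = 165.

165


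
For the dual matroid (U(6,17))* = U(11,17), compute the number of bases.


The dual of U(r,n) is U(n-r, n) = U(11,17).
Bases of U(11,17) are all (11)-element subsets.
|B(M*)| = (17 choose 11) = 12376.

12376


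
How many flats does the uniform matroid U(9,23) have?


Flats of U(9,23): every subset of size < 9 is a flat, plus E itself.
Count = (23 choose 0) + (23 choose 1) + (23 choose 2) + (23 choose 3) + (23 choose 4) + (23 choose 5) + (23 choose 6) + (23 choose 7) + (23 choose 8) + 1
     = 1 + 23 + 253 + 1771 + 8855 + 33649 + 100947 + 245157 + 490314 + 1
     = 880971.

880971


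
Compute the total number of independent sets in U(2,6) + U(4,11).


For a direct sum, |I(M1+M2)| = |I(M1)| * |I(M2)|.
|I(U(2,6))| = sum C(6,k) for k=0..2 = 22.
|I(U(4,11))| = sum C(11,k) for k=0..4 = 562.
Total = 22 * 562 = 12364.

12364


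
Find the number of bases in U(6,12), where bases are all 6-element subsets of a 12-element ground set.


Bases of U(6,12) are all 6-element subsets of the 12-element ground set.
Number of bases = C(12,6).
(12 choose 6) = 924.

924


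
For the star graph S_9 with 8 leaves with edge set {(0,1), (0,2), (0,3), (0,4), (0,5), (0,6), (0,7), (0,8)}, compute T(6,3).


A star on 9 vertices is a tree with 8 edges.
T(x,y) = x^(8) for any tree.
T(6,3) = 6^8 = 1679616.

1679616


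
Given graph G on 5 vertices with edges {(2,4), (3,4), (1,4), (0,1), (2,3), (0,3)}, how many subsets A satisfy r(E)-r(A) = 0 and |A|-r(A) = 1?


R(x,y) = sum over A in 2^E of x^(r(E)-r(A)) * y^(|A|-r(A)).
G has 5 vertices, 6 edges. r(E) = 4.
Enumerate all 2^6 = 64 subsets.
Count subsets with r(E)-r(A)=0 and |A|-r(A)=1: 6.

6


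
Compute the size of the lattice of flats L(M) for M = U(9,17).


Flats of U(9,17): every subset of size < 9 is a flat, plus E itself.
Count = C(17,0) + C(17,1) + C(17,2) + C(17,3) + C(17,4) + C(17,5) + C(17,6) + C(17,7) + C(17,8) + 1
     = 1 + 17 + 136 + 680 + 2380 + 6188 + 12376 + 19448 + 24310 + 1
     = 65537.

65537


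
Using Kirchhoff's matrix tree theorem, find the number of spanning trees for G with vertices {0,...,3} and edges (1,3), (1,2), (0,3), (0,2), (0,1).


By Kirchhoff's matrix tree theorem, the number of spanning trees equals
the determinant of any cofactor of the Laplacian matrix L.
G has 4 vertices and 5 edges.
Computing the (3 x 3) cofactor determinant gives 8.

8


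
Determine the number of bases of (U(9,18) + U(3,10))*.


(M1+M2)* = M1* + M2*.
M1* = U(9,18), bases: C(18,9) = 48620.
M2* = U(7,10), bases: C(10,7) = 120.
|B(M*)| = 48620 * 120 = 5834400.

5834400


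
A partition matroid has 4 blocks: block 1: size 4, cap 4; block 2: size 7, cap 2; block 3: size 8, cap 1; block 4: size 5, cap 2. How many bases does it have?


A basis picks exactly ci elements from block i.
Number of bases = product of C(|Si|, ci).
= C(4,4) * C(7,2) * C(8,1) * C(5,2)
= 1 * 21 * 8 * 10
= 1680.

1680


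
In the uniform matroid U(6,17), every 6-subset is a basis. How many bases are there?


Bases of U(6,17) are all 6-element subsets of the 17-element ground set.
Number of bases = C(17,6).
C(17,6) = 17! / (6! * 11!) = 12376.

12376


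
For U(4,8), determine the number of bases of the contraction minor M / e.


Contracting e from U(4,8) gives U(3,7).
Bases of U(3,7) = C(7,3) = 7! / (3! * 4!) = 35.

35


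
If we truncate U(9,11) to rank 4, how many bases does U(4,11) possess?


Truncating U(9,11) to rank 4 gives U(4,11).
Bases of U(4,11) are all 4-element subsets of 11 elements.
Number of bases = C(11,4) = 11! / (4! * 7!) = 330.

330


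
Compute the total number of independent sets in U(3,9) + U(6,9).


For a direct sum, |I(M1+M2)| = |I(M1)| * |I(M2)|.
|I(U(3,9))| = sum C(9,k) for k=0..3 = 130.
|I(U(6,9))| = sum C(9,k) for k=0..6 = 466.
Total = 130 * 466 = 60580.

60580


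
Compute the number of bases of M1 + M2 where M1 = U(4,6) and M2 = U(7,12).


Bases of a direct sum M1 + M2: |B| = |B(M1)| * |B(M2)|.
|B(U(4,6))| = C(6,4) = 15.
|B(U(7,12))| = C(12,7) = 792.
Total bases = 15 * 792 = 11880.

11880


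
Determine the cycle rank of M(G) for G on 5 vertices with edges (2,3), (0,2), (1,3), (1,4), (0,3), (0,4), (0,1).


Cycle rank (nullity) = |E| - r(M) = |E| - (|V| - c).
|E| = 7, |V| = 5, c = 1.
Nullity = 7 - (5 - 1) = 7 - 4 = 3.

3


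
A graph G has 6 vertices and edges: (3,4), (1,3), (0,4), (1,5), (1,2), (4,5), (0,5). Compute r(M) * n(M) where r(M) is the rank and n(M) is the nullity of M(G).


r(M) = |V| - c = 6 - 1 = 5.
nullity = |E| - r(M) = 7 - 5 = 2.
Product = 5 * 2 = 10.

10


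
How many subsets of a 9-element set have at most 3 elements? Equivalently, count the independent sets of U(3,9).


Independent sets of U(3,9) are all subsets of size <= 3.
Count = (9 choose 0) + (9 choose 1) + (9 choose 2) + (9 choose 3)
     = 1 + 9 + 36 + 84
     = 130.

130


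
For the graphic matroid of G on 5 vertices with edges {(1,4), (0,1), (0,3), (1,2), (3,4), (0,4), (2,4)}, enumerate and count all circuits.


A circuit in a graphic matroid = edge set of a simple cycle.
G has 5 vertices and 7 edges.
Enumerating all minimal edge subsets forming cycles...
Total circuits found: 6.

6


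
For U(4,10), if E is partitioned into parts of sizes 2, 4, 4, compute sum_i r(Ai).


r(Ai) = min(|Ai|, 4) for each part.
Sum = min(2,4) + min(4,4) + min(4,4)
    = 2 + 4 + 4
    = 10.

10


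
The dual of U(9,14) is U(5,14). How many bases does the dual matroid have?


The dual of U(r,n) is U(n-r, n) = U(5,14).
Bases of U(5,14) are all (5)-element subsets.
|B(M*)| = C(14,5) = 2002.

2002


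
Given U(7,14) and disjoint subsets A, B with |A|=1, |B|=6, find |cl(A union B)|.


|A union B| = 1 + 6 = 7 (disjoint).
In U(7,14), cl(S) = S if |S| < 7, else cl(S) = E.
Since 7 >= 7, cl(A union B) = E.
|cl(A union B)| = 14.

14


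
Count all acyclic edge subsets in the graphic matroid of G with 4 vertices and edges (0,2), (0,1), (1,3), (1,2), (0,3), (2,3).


An independent set in a graphic matroid is an acyclic edge subset.
G has 4 vertices and 6 edges.
Enumerate all 2^6 = 64 subsets, checking for acyclicity.
Total independent sets = 38.

38


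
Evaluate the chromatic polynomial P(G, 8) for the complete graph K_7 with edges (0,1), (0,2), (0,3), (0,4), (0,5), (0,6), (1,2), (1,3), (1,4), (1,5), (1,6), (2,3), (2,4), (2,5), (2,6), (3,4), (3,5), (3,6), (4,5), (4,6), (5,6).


P(K_7, k) = k(k-1)(k-2)...(k-6).
P(8) = (8) * (7) * (6) * (5) * (4) * (3) * (2) = 40320.

40320


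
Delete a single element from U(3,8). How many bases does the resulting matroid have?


Deleting e from U(3,8) gives U(3,7) since n > r.
Bases of U(3,7) = (7 choose 3) = 35.

35


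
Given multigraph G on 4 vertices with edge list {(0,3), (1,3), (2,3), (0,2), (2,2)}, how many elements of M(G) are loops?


In a graphic matroid, a loop is a self-loop edge (u,u) with rank 0.
Examining all 5 edges for self-loops...
Self-loops found: (2,2)
Number of loops = 1.

1


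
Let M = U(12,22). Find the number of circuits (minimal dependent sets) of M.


In U(12,22), circuits are the (13)-element subsets.
Any set of 13 elements is dependent, and removing any one element gives
an independent set of size 12, so it is a minimal dependent set.
Number of circuits = (22 choose 13) = 497420.

497420


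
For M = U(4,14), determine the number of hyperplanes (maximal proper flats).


Hyperplanes of U(4,14) are flats of rank 3.
In a uniform matroid, these are exactly the (3)-element subsets.
Count = (14 choose 3) = 364.

364


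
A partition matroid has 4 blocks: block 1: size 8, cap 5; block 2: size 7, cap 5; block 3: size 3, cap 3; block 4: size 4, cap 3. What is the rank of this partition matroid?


Rank of a partition matroid = sum of min(|Si|, ci) for each block.
= min(8,5) + min(7,5) + min(3,3) + min(4,3)
= 5 + 5 + 3 + 3
= 16.

16


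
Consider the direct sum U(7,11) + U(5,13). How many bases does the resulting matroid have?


Bases of a direct sum M1 + M2: |B| = |B(M1)| * |B(M2)|.
|B(U(7,11))| = C(11,7) = 330.
|B(U(5,13))| = C(13,5) = 1287.
Total bases = 330 * 1287 = 424710.

424710


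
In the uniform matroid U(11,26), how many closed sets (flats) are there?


Flats of U(11,26): every subset of size < 11 is a flat, plus E itself.
Count = C(26,0) + C(26,1) + C(26,2) + C(26,3) + C(26,4) + C(26,5) + C(26,6) + C(26,7) + C(26,8) + C(26,9) + C(26,10) + 1
     = 1 + 26 + 325 + 2600 + 14950 + 65780 + 230230 + 657800 + 1562275 + 3124550 + 5311735 + 1
     = 10970273.

10970273


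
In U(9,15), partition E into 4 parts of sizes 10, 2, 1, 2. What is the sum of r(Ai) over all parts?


r(Ai) = min(|Ai|, 9) for each part.
Sum = min(10,9) + min(2,9) + min(1,9) + min(2,9)
    = 9 + 2 + 1 + 2
    = 14.

14


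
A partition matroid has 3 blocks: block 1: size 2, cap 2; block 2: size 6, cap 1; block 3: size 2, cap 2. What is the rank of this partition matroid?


Rank of a partition matroid = sum of min(|Si|, ci) for each block.
= min(2,2) + min(6,1) + min(2,2)
= 2 + 1 + 2
= 5.

5


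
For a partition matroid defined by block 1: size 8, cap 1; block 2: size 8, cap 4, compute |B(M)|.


A basis picks exactly ci elements from block i.
Number of bases = product of C(|Si|, ci).
= C(8,1) * C(8,4)
= 8 * 70
= 560.

560


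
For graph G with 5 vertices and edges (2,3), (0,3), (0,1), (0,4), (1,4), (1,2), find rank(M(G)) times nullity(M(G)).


r(M) = |V| - c = 5 - 1 = 4.
nullity = |E| - r(M) = 6 - 4 = 2.
Product = 4 * 2 = 8.

8


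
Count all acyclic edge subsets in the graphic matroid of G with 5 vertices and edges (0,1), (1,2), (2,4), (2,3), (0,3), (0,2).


An independent set in a graphic matroid is an acyclic edge subset.
G has 5 vertices and 6 edges.
Enumerate all 2^6 = 64 subsets, checking for acyclicity.
Total independent sets = 48.

48


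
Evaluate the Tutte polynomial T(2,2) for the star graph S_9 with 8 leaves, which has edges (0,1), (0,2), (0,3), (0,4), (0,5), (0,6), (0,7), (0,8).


A star on 9 vertices is a tree with 8 edges.
T(x,y) = x^(8) for any tree.
T(2,2) = 2^8 = 256.

256


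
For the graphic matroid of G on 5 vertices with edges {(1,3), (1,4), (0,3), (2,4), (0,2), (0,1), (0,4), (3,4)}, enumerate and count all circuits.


A circuit in a graphic matroid = edge set of a simple cycle.
G has 5 vertices and 8 edges.
Enumerating all minimal edge subsets forming cycles...
Total circuits found: 12.

12


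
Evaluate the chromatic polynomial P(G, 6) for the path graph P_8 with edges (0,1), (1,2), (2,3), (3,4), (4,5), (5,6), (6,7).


P(P_8, k) = k * (k-1)^(7).
P(6) = 6 * 5^7 = 6 * 78125 = 468750.

468750


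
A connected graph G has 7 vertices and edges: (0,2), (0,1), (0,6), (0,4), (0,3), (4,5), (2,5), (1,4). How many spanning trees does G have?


By Kirchhoff's matrix tree theorem, the number of spanning trees equals
the determinant of any cofactor of the Laplacian matrix L.
G has 7 vertices and 8 edges.
Computing the (6 x 6) cofactor determinant gives 11.

11


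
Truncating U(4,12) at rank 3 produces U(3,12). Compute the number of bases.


Truncating U(4,12) to rank 3 gives U(3,12).
Bases of U(3,12) are all 3-element subsets of 12 elements.
Number of bases = (12 choose 3) = 220.

220


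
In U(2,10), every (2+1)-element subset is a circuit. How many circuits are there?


In U(2,10), circuits are the (3)-element subsets.
Any set of 3 elements is dependent, and removing any one element gives
an independent set of size 2, so it is a minimal dependent set.
Number of circuits = (10 choose 3) = 120.

120


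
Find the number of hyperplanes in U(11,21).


Hyperplanes of U(11,21) are flats of rank 10.
In a uniform matroid, these are exactly the (10)-element subsets.
Count = C(21,10) = 352716.

352716


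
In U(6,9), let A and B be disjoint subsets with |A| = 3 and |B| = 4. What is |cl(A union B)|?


|A union B| = 3 + 4 = 7 (disjoint).
In U(6,9), cl(S) = S if |S| < 6, else cl(S) = E.
Since 7 >= 6, cl(A union B) = E.
|cl(A union B)| = 9.

9


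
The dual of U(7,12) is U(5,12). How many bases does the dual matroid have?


The dual of U(r,n) is U(n-r, n) = U(5,12).
Bases of U(5,12) are all (5)-element subsets.
|B(M*)| = C(12,5) = 792.

792


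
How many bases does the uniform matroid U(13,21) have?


Bases of U(13,21) are all 13-element subsets of the 21-element ground set.
Number of bases = C(21,13).
C(21,13) = 203490.

203490


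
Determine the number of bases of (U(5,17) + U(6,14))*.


(M1+M2)* = M1* + M2*.
M1* = U(12,17), bases: C(17,12) = 6188.
M2* = U(8,14), bases: C(14,8) = 3003.
|B(M*)| = 6188 * 3003 = 18582564.

18582564


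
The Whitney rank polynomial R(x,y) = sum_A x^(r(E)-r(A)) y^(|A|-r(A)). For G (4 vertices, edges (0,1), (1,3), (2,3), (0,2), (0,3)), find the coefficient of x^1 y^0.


R(x,y) = sum over A in 2^E of x^(r(E)-r(A)) * y^(|A|-r(A)).
G has 4 vertices, 5 edges. r(E) = 3.
Enumerate all 2^5 = 32 subsets.
Count subsets with r(E)-r(A)=1 and |A|-r(A)=0: 10.

10


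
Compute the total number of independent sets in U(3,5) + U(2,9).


For a direct sum, |I(M1+M2)| = |I(M1)| * |I(M2)|.
|I(U(3,5))| = sum C(5,k) for k=0..3 = 26.
|I(U(2,9))| = sum C(9,k) for k=0..2 = 46.
Total = 26 * 46 = 1196.

1196


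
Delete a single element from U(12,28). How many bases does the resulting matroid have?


Deleting e from U(12,28) gives U(12,27) since n > r.
Bases of U(12,27) = C(27,12) = 17383860.

17383860


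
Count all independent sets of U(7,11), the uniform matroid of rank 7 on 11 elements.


Independent sets of U(7,11) are all subsets of size <= 7.
Count = (11 choose 0) + (11 choose 1) + (11 choose 2) + (11 choose 3) + (11 choose 4) + (11 choose 5) + (11 choose 6) + (11 choose 7)
     = 1 + 11 + 55 + 165 + 330 + 462 + 462 + 330
     = 1816.

1816


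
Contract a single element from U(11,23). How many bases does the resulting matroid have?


Contracting e from U(11,23) gives U(10,22).
Bases of U(10,22) = C(22,10) = 646646.

646646


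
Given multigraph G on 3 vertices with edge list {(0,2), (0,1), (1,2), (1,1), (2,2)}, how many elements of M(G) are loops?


In a graphic matroid, a loop is a self-loop edge (u,u) with rank 0.
Examining all 5 edges for self-loops...
Self-loops found: (1,1), (2,2)
Number of loops = 2.

2


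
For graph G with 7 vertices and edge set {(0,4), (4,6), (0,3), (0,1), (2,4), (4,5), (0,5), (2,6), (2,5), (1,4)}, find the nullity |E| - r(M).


Cycle rank (nullity) = |E| - r(M) = |E| - (|V| - c).
|E| = 10, |V| = 7, c = 1.
Nullity = 10 - (7 - 1) = 10 - 6 = 4.

4


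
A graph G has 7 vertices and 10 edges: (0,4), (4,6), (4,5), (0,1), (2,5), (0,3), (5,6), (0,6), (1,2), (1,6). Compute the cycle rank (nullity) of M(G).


Cycle rank (nullity) = |E| - r(M) = |E| - (|V| - c).
|E| = 10, |V| = 7, c = 1.
Nullity = 10 - (7 - 1) = 10 - 6 = 4.

4


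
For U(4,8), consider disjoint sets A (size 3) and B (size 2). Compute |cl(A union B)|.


|A union B| = 3 + 2 = 5 (disjoint).
In U(4,8), cl(S) = S if |S| < 4, else cl(S) = E.
Since 5 >= 4, cl(A union B) = E.
|cl(A union B)| = 8.

8


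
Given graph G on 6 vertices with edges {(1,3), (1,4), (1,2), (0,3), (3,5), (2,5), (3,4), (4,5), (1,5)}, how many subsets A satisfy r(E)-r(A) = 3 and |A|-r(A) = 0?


R(x,y) = sum over A in 2^E of x^(r(E)-r(A)) * y^(|A|-r(A)).
G has 6 vertices, 9 edges. r(E) = 5.
Enumerate all 2^9 = 512 subsets.
Count subsets with r(E)-r(A)=3 and |A|-r(A)=0: 36.

36


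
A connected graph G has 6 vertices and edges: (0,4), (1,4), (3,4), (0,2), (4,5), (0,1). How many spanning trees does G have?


By Kirchhoff's matrix tree theorem, the number of spanning trees equals
the determinant of any cofactor of the Laplacian matrix L.
G has 6 vertices and 6 edges.
Computing the (5 x 5) cofactor determinant gives 3.

3


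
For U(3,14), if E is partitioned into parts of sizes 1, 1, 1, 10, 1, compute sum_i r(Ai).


r(Ai) = min(|Ai|, 3) for each part.
Sum = min(1,3) + min(1,3) + min(1,3) + min(10,3) + min(1,3)
    = 1 + 1 + 1 + 3 + 1
    = 7.

7


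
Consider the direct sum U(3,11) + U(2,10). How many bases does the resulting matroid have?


Bases of a direct sum M1 + M2: |B| = |B(M1)| * |B(M2)|.
|B(U(3,11))| = C(11,3) = 165.
|B(U(2,10))| = C(10,2) = 45.
Total bases = 165 * 45 = 7425.

7425


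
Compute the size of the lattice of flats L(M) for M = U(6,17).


Flats of U(6,17): every subset of size < 6 is a flat, plus E itself.
Count = (17 choose 0) + (17 choose 1) + (17 choose 2) + (17 choose 3) + (17 choose 4) + (17 choose 5) + 1
     = 1 + 17 + 136 + 680 + 2380 + 6188 + 1
     = 9403.

9403


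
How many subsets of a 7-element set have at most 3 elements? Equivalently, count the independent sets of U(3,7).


Independent sets of U(3,7) are all subsets of size <= 3.
Count = (7 choose 0) + (7 choose 1) + (7 choose 2) + (7 choose 3)
     = 1 + 7 + 21 + 35
     = 64.

64


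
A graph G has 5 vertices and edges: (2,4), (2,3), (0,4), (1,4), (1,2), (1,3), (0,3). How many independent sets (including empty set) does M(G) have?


An independent set in a graphic matroid is an acyclic edge subset.
G has 5 vertices and 7 edges.
Enumerate all 2^7 = 128 subsets, checking for acyclicity.
Total independent sets = 86.

86


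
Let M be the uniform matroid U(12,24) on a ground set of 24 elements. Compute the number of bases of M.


Bases of U(12,24) are all 12-element subsets of the 24-element ground set.
Number of bases = C(24,12).
(24 choose 12) = 2704156.

2704156


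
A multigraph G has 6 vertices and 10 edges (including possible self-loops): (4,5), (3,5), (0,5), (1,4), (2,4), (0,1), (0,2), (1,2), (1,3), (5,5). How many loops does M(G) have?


In a graphic matroid, a loop is a self-loop edge (u,u) with rank 0.
Examining all 10 edges for self-loops...
Self-loops found: (5,5)
Number of loops = 1.

1


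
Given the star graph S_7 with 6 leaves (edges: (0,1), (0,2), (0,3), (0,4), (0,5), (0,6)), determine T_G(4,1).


A star on 7 vertices is a tree with 6 edges.
T(x,y) = x^(6) for any tree.
T(4,1) = 4^6 = 4096.

4096


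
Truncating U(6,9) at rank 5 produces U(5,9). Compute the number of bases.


Truncating U(6,9) to rank 5 gives U(5,9).
Bases of U(5,9) are all 5-element subsets of 9 elements.
Number of bases = (9 choose 5) = 126.

126


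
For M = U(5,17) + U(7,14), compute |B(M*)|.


(M1+M2)* = M1* + M2*.
M1* = U(12,17), bases: C(17,12) = 6188.
M2* = U(7,14), bases: C(14,7) = 3432.
|B(M*)| = 6188 * 3432 = 21237216.

21237216


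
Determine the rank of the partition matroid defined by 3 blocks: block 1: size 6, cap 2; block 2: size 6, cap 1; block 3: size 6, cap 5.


Rank of a partition matroid = sum of min(|Si|, ci) for each block.
= min(6,2) + min(6,1) + min(6,5)
= 2 + 1 + 5
= 8.

8


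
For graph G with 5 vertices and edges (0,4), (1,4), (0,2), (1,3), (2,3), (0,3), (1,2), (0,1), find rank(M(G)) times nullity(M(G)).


r(M) = |V| - c = 5 - 1 = 4.
nullity = |E| - r(M) = 8 - 4 = 4.
Product = 4 * 4 = 16.

16


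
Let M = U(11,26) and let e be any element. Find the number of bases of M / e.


Contracting e from U(11,26) gives U(10,25).
Bases of U(10,25) = C(25,10) = 3268760.

3268760


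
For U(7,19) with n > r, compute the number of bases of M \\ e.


Deleting e from U(7,19) gives U(7,18) since n > r.
Bases of U(7,18) = C(18,7) = 31824.

31824


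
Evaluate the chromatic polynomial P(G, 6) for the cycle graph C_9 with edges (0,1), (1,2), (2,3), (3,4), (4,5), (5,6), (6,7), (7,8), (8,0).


P(C_9, k) = (k-1)^9 + (-1)^9*(k-1).
P(6) = (5)^9 - 5
= 1953125 - 5 = 1953120.

1953120


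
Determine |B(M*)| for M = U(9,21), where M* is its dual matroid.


The dual of U(r,n) is U(n-r, n) = U(12,21).
Bases of U(12,21) are all (12)-element subsets.
|B(M*)| = (21 choose 12) = 293930.

293930


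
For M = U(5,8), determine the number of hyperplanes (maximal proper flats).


Hyperplanes of U(5,8) are flats of rank 4.
In a uniform matroid, these are exactly the (4)-element subsets.
Count = C(8,4) = 8! / (4! * 4!) = 70.

70


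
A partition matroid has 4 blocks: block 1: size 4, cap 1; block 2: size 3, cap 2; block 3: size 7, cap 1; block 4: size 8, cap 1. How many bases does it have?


A basis picks exactly ci elements from block i.
Number of bases = product of C(|Si|, ci).
= C(4,1) * C(3,2) * C(7,1) * C(8,1)
= 4 * 3 * 7 * 8
= 672.

672


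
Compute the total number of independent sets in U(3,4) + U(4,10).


For a direct sum, |I(M1+M2)| = |I(M1)| * |I(M2)|.
|I(U(3,4))| = sum C(4,k) for k=0..3 = 15.
|I(U(4,10))| = sum C(10,k) for k=0..4 = 386.
Total = 15 * 386 = 5790.

5790


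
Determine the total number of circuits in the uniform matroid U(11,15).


In U(11,15), circuits are the (12)-element subsets.
Any set of 12 elements is dependent, and removing any one element gives
an independent set of size 11, so it is a minimal dependent set.
Number of circuits = C(15,12) = 15! / (12! * 3!) = 455.

455


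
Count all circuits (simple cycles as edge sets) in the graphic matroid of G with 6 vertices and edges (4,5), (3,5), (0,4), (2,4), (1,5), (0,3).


A circuit in a graphic matroid = edge set of a simple cycle.
G has 6 vertices and 6 edges.
Enumerating all minimal edge subsets forming cycles...
Total circuits found: 1.

1


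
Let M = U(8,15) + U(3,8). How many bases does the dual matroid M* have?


(M1+M2)* = M1* + M2*.
M1* = U(7,15), bases: C(15,7) = 6435.
M2* = U(5,8), bases: C(8,5) = 56.
|B(M*)| = 6435 * 56 = 360360.

360360


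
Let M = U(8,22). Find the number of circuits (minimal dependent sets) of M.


In U(8,22), circuits are the (9)-element subsets.
Any set of 9 elements is dependent, and removing any one element gives
an independent set of size 8, so it is a minimal dependent set.
Number of circuits = C(22,9) = 497420.

497420


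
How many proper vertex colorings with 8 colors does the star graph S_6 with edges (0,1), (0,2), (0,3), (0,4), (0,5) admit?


P(tree, k) = k * (k-1)^(5) for any tree on 6 vertices.
P(8) = 8 * 7^5 = 8 * 16807 = 134456.

134456


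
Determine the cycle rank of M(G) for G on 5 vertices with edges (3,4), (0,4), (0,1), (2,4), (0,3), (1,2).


Cycle rank (nullity) = |E| - r(M) = |E| - (|V| - c).
|E| = 6, |V| = 5, c = 1.
Nullity = 6 - (5 - 1) = 6 - 4 = 2.

2


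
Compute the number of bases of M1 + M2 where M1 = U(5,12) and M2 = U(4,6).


Bases of a direct sum M1 + M2: |B| = |B(M1)| * |B(M2)|.
|B(U(5,12))| = C(12,5) = 792.
|B(U(4,6))| = C(6,4) = 15.
Total bases = 792 * 15 = 11880.

11880


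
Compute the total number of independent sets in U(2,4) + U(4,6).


For a direct sum, |I(M1+M2)| = |I(M1)| * |I(M2)|.
|I(U(2,4))| = sum C(4,k) for k=0..2 = 11.
|I(U(4,6))| = sum C(6,k) for k=0..4 = 57.
Total = 11 * 57 = 627.

627


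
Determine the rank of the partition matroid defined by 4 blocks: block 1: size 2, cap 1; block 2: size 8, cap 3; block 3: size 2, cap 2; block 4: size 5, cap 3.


Rank of a partition matroid = sum of min(|Si|, ci) for each block.
= min(2,1) + min(8,3) + min(2,2) + min(5,3)
= 1 + 3 + 2 + 3
= 9.

9


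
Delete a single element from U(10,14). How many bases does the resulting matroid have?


Deleting e from U(10,14) gives U(10,13) since n > r.
Bases of U(10,13) = (13 choose 10) = 286.

286


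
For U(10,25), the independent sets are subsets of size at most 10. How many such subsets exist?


Independent sets of U(10,25) are all subsets of size <= 10.
Count = (25 choose 0) + (25 choose 1) + (25 choose 2) + (25 choose 3) + (25 choose 4) + (25 choose 5) + (25 choose 6) + (25 choose 7) + (25 choose 8) + (25 choose 9) + (25 choose 10)
     = 1 + 25 + 300 + 2300 + 12650 + 53130 + 177100 + 480700 + 1081575 + 2042975 + 3268760
     = 7119516.

7119516


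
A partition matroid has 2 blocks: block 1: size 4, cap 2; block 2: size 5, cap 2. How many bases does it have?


A basis picks exactly ci elements from block i.
Number of bases = product of C(|Si|, ci).
= C(4,2) * C(5,2)
= 6 * 10
= 60.

60


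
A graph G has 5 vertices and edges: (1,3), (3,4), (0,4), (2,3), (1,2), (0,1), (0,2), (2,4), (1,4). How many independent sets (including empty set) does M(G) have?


An independent set in a graphic matroid is an acyclic edge subset.
G has 5 vertices and 9 edges.
Enumerate all 2^9 = 512 subsets, checking for acyclicity.
Total independent sets = 198.

198


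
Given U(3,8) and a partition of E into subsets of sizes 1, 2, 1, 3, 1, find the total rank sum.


r(Ai) = min(|Ai|, 3) for each part.
Sum = min(1,3) + min(2,3) + min(1,3) + min(3,3) + min(1,3)
    = 1 + 2 + 1 + 3 + 1
    = 8.

8


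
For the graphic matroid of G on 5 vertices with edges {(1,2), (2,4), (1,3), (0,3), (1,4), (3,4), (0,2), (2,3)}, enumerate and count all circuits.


A circuit in a graphic matroid = edge set of a simple cycle.
G has 5 vertices and 8 edges.
Enumerating all minimal edge subsets forming cycles...
Total circuits found: 12.

12


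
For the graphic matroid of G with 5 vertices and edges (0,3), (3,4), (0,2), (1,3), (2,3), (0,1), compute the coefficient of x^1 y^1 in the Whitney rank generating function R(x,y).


R(x,y) = sum over A in 2^E of x^(r(E)-r(A)) * y^(|A|-r(A)).
G has 5 vertices, 6 edges. r(E) = 4.
Enumerate all 2^6 = 64 subsets.
Count subsets with r(E)-r(A)=1 and |A|-r(A)=1: 7.

7


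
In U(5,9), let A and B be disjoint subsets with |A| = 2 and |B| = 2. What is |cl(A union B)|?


|A union B| = 2 + 2 = 4 (disjoint).
In U(5,9), cl(S) = S if |S| < 5, else cl(S) = E.
Since 4 < 5, cl(A union B) = A union B.
|cl(A union B)| = 4.

4


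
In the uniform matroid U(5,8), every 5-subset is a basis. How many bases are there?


Bases of U(5,8) are all 5-element subsets of the 8-element ground set.
Number of bases = C(8,5).
(8 choose 5) = 56.

56


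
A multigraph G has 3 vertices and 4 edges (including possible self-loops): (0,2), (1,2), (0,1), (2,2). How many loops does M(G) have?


In a graphic matroid, a loop is a self-loop edge (u,u) with rank 0.
Examining all 4 edges for self-loops...
Self-loops found: (2,2)
Number of loops = 1.

1


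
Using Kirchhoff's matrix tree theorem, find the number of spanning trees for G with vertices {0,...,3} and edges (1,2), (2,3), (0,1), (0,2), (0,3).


By Kirchhoff's matrix tree theorem, the number of spanning trees equals
the determinant of any cofactor of the Laplacian matrix L.
G has 4 vertices and 5 edges.
Computing the (3 x 3) cofactor determinant gives 8.

8


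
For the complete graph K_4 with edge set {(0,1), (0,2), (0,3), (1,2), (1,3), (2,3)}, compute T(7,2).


T(K_4; x,y) = x^3 + 3x^2 + 4xy + 2x + y^3 + 3y^2 + 2y.
Substituting x=7, y=2:
= 343 + 147 + 56 + 14 + 8 + 12 + 4
= 584.

584


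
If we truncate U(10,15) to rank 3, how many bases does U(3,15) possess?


Truncating U(10,15) to rank 3 gives U(3,15).
Bases of U(3,15) are all 3-element subsets of 15 elements.
Number of bases = C(15,3) = (15 * 14 * 13) / (1 * 2 * 3) = 455.

455


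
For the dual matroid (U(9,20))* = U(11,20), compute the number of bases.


The dual of U(r,n) is U(n-r, n) = U(11,20).
Bases of U(11,20) are all (11)-element subsets.
|B(M*)| = (20 choose 11) = 167960.

167960


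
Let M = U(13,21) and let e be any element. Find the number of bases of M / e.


Contracting e from U(13,21) gives U(12,20).
Bases of U(12,20) = C(20,12) = 125970.

125970


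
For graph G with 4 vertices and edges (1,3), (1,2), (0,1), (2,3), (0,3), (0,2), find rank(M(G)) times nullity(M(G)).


r(M) = |V| - c = 4 - 1 = 3.
nullity = |E| - r(M) = 6 - 3 = 3.
Product = 3 * 3 = 9.

9


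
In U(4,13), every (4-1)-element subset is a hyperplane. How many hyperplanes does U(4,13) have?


Hyperplanes of U(4,13) are flats of rank 3.
In a uniform matroid, these are exactly the (3)-element subsets.
Count = C(13,3) = 13! / (3! * 10!) = 286.

286


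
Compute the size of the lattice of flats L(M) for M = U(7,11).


Flats of U(7,11): every subset of size < 7 is a flat, plus E itself.
Count = (11 choose 0) + (11 choose 1) + (11 choose 2) + (11 choose 3) + (11 choose 4) + (11 choose 5) + (11 choose 6) + 1
     = 1 + 11 + 55 + 165 + 330 + 462 + 462 + 1
     = 1487.

1487


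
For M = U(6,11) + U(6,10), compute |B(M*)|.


(M1+M2)* = M1* + M2*.
M1* = U(5,11), bases: C(11,5) = 462.
M2* = U(4,10), bases: C(10,4) = 210.
|B(M*)| = 462 * 210 = 97020.

97020


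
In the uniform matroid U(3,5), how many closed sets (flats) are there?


Flats of U(3,5): every subset of size < 3 is a flat, plus E itself.
Count = (5 choose 0) + (5 choose 1) + (5 choose 2) + 1
     = 1 + 5 + 10 + 1
     = 17.

17


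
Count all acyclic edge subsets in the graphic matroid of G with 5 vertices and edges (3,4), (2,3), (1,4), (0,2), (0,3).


An independent set in a graphic matroid is an acyclic edge subset.
G has 5 vertices and 5 edges.
Enumerate all 2^5 = 32 subsets, checking for acyclicity.
Total independent sets = 28.

28


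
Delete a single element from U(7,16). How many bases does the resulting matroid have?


Deleting e from U(7,16) gives U(7,15) since n > r.
Bases of U(7,15) = (15 choose 7) = 6435.

6435


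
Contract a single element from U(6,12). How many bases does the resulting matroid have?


Contracting e from U(6,12) gives U(5,11).
Bases of U(5,11) = C(11,5) = 11! / (5! * 6!) = 462.

462


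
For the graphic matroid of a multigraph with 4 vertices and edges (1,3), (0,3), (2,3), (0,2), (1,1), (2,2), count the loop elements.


In a graphic matroid, a loop is a self-loop edge (u,u) with rank 0.
Examining all 6 edges for self-loops...
Self-loops found: (1,1), (2,2)
Number of loops = 2.

2


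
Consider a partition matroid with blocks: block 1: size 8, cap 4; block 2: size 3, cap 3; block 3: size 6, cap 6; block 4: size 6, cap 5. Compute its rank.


Rank of a partition matroid = sum of min(|Si|, ci) for each block.
= min(8,4) + min(3,3) + min(6,6) + min(6,5)
= 4 + 3 + 6 + 5
= 18.

18


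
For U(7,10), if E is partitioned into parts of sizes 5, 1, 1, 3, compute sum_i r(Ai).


r(Ai) = min(|Ai|, 7) for each part.
Sum = min(5,7) + min(1,7) + min(1,7) + min(3,7)
    = 5 + 1 + 1 + 3
    = 10.

10


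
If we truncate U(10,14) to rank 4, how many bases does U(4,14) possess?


Truncating U(10,14) to rank 4 gives U(4,14).
Bases of U(4,14) are all 4-element subsets of 14 elements.
Number of bases = (14 choose 4) = 1001.

1001


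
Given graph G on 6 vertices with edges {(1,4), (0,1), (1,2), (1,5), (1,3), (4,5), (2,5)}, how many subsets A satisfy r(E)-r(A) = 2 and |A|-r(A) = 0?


R(x,y) = sum over A in 2^E of x^(r(E)-r(A)) * y^(|A|-r(A)).
G has 6 vertices, 7 edges. r(E) = 5.
Enumerate all 2^7 = 128 subsets.
Count subsets with r(E)-r(A)=2 and |A|-r(A)=0: 33.

33


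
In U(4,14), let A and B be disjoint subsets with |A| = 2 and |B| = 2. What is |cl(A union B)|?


|A union B| = 2 + 2 = 4 (disjoint).
In U(4,14), cl(S) = S if |S| < 4, else cl(S) = E.
Since 4 >= 4, cl(A union B) = E.
|cl(A union B)| = 14.

14


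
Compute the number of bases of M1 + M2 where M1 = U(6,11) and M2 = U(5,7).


Bases of a direct sum M1 + M2: |B| = |B(M1)| * |B(M2)|.
|B(U(6,11))| = C(11,6) = 462.
|B(U(5,7))| = C(7,5) = 21.
Total bases = 462 * 21 = 9702.

9702


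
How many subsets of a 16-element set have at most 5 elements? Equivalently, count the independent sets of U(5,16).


Independent sets of U(5,16) are all subsets of size <= 5.
Count = C(16,0) + C(16,1) + C(16,2) + C(16,3) + C(16,4) + C(16,5)
     = 1 + 16 + 120 + 560 + 1820 + 4368
     = 6885.

6885


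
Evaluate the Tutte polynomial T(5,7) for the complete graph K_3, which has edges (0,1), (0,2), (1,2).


T(K_3; x,y) = x^2 + x + y.
T(5,7) = 25 + 5 + 7 = 37.

37


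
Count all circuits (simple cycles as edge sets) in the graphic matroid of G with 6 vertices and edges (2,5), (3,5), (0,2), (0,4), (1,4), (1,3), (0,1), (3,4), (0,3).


A circuit in a graphic matroid = edge set of a simple cycle.
G has 6 vertices and 9 edges.
Enumerating all minimal edge subsets forming cycles...
Total circuits found: 12.

12


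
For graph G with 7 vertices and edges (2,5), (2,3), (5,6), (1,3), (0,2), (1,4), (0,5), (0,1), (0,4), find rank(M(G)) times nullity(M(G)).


r(M) = |V| - c = 7 - 1 = 6.
nullity = |E| - r(M) = 9 - 6 = 3.
Product = 6 * 3 = 18.

18


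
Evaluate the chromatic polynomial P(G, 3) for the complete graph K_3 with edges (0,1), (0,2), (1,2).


P(K_3, k) = k(k-1)(k-2)...(k-2).
P(3) = (3) * (2) * (1) = 6.

6


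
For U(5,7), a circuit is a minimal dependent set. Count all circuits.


In U(5,7), circuits are the (6)-element subsets.
Any set of 6 elements is dependent, and removing any one element gives
an independent set of size 5, so it is a minimal dependent set.
Number of circuits = C(7,6) = 7.

7


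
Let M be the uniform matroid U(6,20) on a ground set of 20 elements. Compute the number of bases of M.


Bases of U(6,20) are all 6-element subsets of the 20-element ground set.
Number of bases = C(20,6).
C(20,6) = 20! / (6! * 14!) = 38760.

38760


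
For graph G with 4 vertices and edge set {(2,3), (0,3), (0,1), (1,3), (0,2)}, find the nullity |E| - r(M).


Cycle rank (nullity) = |E| - r(M) = |E| - (|V| - c).
|E| = 5, |V| = 4, c = 1.
Nullity = 5 - (4 - 1) = 5 - 3 = 2.

2


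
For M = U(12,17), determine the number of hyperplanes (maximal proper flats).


Hyperplanes of U(12,17) are flats of rank 11.
In a uniform matroid, these are exactly the (11)-element subsets.
Count = C(17,11) = 17! / (11! * 6!) = 12376.

12376
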